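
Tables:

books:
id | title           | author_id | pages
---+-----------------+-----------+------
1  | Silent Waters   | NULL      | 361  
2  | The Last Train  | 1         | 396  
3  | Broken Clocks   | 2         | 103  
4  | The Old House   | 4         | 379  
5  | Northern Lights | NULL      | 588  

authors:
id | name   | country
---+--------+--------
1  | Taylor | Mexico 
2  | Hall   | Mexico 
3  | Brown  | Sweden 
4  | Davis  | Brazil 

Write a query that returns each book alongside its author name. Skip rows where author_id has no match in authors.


INNER JOIN keeps only books rows whose author_id matches an id in authors. Walk through each book:
  - book 1 (Silent Waters): author_id=NULL, no match -> dropped
  - book 2 (The Last Train): author_id=1 -> matches Taylor
  - book 3 (Broken Clocks): author_id=2 -> matches Hall
  - book 4 (The Old House): author_id=4 -> matches Davis
  - book 5 (Northern Lights): author_id=NULL, no match -> dropped
So 2 of 5 rows are dropped.

SQL:
SELECT a.title, b.name AS author
FROM books a
INNER JOIN authors b ON a.author_id = b.id

Result:
title          | author
---------------+-------
The Last Train | Taylor
Broken Clocks  | Hall  
The Old House  | Davis 


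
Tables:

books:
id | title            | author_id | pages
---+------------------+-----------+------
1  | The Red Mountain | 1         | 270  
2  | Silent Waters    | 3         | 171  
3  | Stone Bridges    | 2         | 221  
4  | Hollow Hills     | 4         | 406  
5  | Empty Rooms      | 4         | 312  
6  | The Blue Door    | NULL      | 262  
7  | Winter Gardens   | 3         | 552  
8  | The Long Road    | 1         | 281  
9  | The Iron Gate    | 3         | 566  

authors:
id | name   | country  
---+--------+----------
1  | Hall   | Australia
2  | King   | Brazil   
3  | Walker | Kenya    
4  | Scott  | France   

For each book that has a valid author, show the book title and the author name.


INNER JOIN keeps only books rows whose author_id matches an id in authors. Walk through each book:
  - book 1 (The Red Mountain): author_id=1 -> matches Hall
  - book 2 (Silent Waters): author_id=3 -> matches Walker
  - book 3 (Stone Bridges): author_id=2 -> matches King
  - book 4 (Hollow Hills): author_id=4 -> matches Scott
  - book 5 (Empty Rooms): author_id=4 -> matches Scott
  - book 6 (The Blue Door): author_id=NULL, no match -> dropped
  - book 7 (Winter Gardens): author_id=3 -> matches Walker
  - book 8 (The Long Road): author_id=1 -> matches Hall
  - book 9 (The Iron Gate): author_id=3 -> matches Walker
So 1 of 9 rows is dropped.

SQL:
SELECT a.title, b.name AS author
FROM books a
INNER JOIN authors b ON a.author_id = b.id

Result:
title            | author
-----------------+-------
The Red Mountain | Hall  
Silent Waters    | Walker
Stone Bridges    | King  
Hollow Hills     | Scott 
Empty Rooms      | Scott 
Winter Gardens   | Walker
The Long Road    | Hall  
The Iron Gate    | Walker


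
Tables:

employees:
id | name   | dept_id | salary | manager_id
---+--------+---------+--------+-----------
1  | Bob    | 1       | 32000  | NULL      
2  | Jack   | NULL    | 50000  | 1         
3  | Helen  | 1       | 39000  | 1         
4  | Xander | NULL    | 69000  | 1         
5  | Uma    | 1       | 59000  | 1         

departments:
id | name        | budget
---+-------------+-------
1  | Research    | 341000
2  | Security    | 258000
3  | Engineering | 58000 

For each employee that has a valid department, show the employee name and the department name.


INNER JOIN keeps only employees rows whose dept_id matches an id in departments. Walk through each employee:
  - employee 1 (Bob): dept_id=1 -> matches Research
  - employee 2 (Jack): dept_id=NULL, no match -> dropped
  - employee 3 (Helen): dept_id=1 -> matches Research
  - employee 4 (Xander): dept_id=NULL, no match -> dropped
  - employee 5 (Uma): dept_id=1 -> matches Research
So 2 of 5 rows are dropped.

SQL:
SELECT a.name, b.name AS department
FROM employees a
INNER JOIN departments b ON a.dept_id = b.id

Result:
name  | department
------+-----------
Bob   | Research  
Helen | Research  
Uma   | Research  


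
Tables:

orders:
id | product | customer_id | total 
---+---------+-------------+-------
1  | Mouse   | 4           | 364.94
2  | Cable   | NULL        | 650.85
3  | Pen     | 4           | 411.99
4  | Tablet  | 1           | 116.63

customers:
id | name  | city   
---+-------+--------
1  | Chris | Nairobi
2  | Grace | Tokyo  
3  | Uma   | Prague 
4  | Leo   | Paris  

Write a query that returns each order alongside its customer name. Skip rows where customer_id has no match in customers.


INNER JOIN keeps only orders rows whose customer_id matches an id in customers. Walk through each order:
  - order 1 (Mouse): customer_id=4 -> matches Leo
  - order 2 (Cable): customer_id=NULL, no match -> dropped
  - order 3 (Pen): customer_id=4 -> matches Leo
  - order 4 (Tablet): customer_id=1 -> matches Chris
So 1 of 4 rows is dropped.

SQL:
SELECT a.product, b.name AS customer
FROM orders a
INNER JOIN customers b ON a.customer_id = b.id

Result:
product | customer
--------+---------
Mouse   | Leo     
Pen     | Leo     
Tablet  | Chris   


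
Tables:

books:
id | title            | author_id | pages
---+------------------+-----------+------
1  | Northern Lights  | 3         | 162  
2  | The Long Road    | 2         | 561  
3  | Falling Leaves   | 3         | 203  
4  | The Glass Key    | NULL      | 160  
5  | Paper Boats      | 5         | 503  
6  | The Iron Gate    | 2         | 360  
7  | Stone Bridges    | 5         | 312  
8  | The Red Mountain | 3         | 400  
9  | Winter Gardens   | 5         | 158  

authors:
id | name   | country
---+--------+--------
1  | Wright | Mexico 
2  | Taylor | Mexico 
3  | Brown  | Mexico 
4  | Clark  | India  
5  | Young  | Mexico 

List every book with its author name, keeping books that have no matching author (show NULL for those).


LEFT JOIN keeps every row from books (the left table); where author_id has no match in authors, the author columns become NULL. Walk through each book:
  - book 1 (Northern Lights): author_id=3 -> matches Brown
  - book 2 (The Long Road): author_id=2 -> matches Taylor
  - book 3 (Falling Leaves): author_id=3 -> matches Brown
  - book 4 (The Glass Key): author_id=NULL, no match -> kept with NULL
  - book 5 (Paper Boats): author_id=5 -> matches Young
  - book 6 (The Iron Gate): author_id=2 -> matches Taylor
  - book 7 (Stone Bridges): author_id=5 -> matches Young
  - book 8 (The Red Mountain): author_id=3 -> matches Brown
  - book 9 (Winter Gardens): author_id=5 -> matches Young
All 9 rows appear; 1 has NULL author.

SQL:
SELECT a.title, b.name AS author
FROM books a
LEFT JOIN authors b ON a.author_id = b.id

Result:
title            | author
-----------------+-------
Northern Lights  | Brown 
The Long Road    | Taylor
Falling Leaves   | Brown 
The Glass Key    | NULL  
Paper Boats      | Young 
The Iron Gate    | Taylor
Stone Bridges    | Young 
The Red Mountain | Brown 
Winter Gardens   | Young 


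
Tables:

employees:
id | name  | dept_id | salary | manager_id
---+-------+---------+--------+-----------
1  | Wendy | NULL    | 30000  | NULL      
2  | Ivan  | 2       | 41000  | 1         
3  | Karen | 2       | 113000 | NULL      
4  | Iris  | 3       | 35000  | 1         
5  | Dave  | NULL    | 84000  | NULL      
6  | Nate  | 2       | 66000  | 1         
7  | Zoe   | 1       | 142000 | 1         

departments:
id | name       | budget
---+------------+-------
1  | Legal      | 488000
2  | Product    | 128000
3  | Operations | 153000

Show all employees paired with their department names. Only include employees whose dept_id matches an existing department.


INNER JOIN keeps only employees rows whose dept_id matches an id in departments. Walk through each employee:
  - employee 1 (Wendy): dept_id=NULL, no match -> dropped
  - employee 2 (Ivan): dept_id=2 -> matches Product
  - employee 3 (Karen): dept_id=2 -> matches Product
  - employee 4 (Iris): dept_id=3 -> matches Operations
  - employee 5 (Dave): dept_id=NULL, no match -> dropped
  - employee 6 (Nate): dept_id=2 -> matches Product
  - employee 7 (Zoe): dept_id=1 -> matches Legal
So 2 of 7 rows are dropped.

SQL:
SELECT a.name, b.name AS department
FROM employees a
INNER JOIN departments b ON a.dept_id = b.id

Result:
name  | department
------+-----------
Ivan  | Product   
Karen | Product   
Iris  | Operations
Nate  | Product   
Zoe   | Legal     


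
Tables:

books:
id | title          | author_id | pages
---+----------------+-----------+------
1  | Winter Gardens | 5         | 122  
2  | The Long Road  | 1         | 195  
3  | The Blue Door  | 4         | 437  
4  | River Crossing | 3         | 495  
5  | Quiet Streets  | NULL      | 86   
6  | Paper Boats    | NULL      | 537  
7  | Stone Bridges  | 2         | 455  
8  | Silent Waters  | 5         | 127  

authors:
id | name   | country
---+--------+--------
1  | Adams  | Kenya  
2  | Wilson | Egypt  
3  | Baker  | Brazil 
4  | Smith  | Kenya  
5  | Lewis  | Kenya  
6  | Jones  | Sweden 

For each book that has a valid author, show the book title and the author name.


INNER JOIN keeps only books rows whose author_id matches an id in authors. Walk through each book:
  - book 1 (Winter Gardens): author_id=5 -> matches Lewis
  - book 2 (The Long Road): author_id=1 -> matches Adams
  - book 3 (The Blue Door): author_id=4 -> matches Smith
  - book 4 (River Crossing): author_id=3 -> matches Baker
  - book 5 (Quiet Streets): author_id=NULL, no match -> dropped
  - book 6 (Paper Boats): author_id=NULL, no match -> dropped
  - book 7 (Stone Bridges): author_id=2 -> matches Wilson
  - book 8 (Silent Waters): author_id=5 -> matches Lewis
So 2 of 8 rows are dropped.

SQL:
SELECT a.title, b.name AS author
FROM books a
INNER JOIN authors b ON a.author_id = b.id

Result:
title          | author
---------------+-------
Winter Gardens | Lewis 
The Long Road  | Adams 
The Blue Door  | Smith 
River Crossing | Baker 
Stone Bridges  | Wilson
Silent Waters  | Lewis 


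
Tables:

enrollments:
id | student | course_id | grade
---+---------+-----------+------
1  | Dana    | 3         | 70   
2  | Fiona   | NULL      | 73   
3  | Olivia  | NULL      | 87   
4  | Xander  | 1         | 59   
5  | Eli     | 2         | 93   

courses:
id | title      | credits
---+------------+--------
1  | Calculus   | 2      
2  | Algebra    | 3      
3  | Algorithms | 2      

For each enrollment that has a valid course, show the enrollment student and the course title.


INNER JOIN keeps only enrollments rows whose course_id matches an id in courses. Walk through each enrollment:
  - enrollment 1 (Dana): course_id=3 -> matches Algorithms
  - enrollment 2 (Fiona): course_id=NULL, no match -> dropped
  - enrollment 3 (Olivia): course_id=NULL, no match -> dropped
  - enrollment 4 (Xander): course_id=1 -> matches Calculus
  - enrollment 5 (Eli): course_id=2 -> matches Algebra
So 2 of 5 rows are dropped.

SQL:
SELECT a.student, b.title AS course
FROM enrollments a
INNER JOIN courses b ON a.course_id = b.id

Result:
student | course    
--------+-----------
Dana    | Algorithms
Xander  | Calculus  
Eli     | Algebra   


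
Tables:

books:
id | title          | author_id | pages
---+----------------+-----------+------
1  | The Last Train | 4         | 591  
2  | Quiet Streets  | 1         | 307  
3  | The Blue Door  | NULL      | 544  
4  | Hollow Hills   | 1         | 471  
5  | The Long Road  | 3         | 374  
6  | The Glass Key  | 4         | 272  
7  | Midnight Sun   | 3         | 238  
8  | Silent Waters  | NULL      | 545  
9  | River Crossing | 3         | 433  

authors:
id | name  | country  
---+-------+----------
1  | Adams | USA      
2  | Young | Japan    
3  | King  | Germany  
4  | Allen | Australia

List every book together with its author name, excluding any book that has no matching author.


INNER JOIN keeps only books rows whose author_id matches an id in authors. Walk through each book:
  - book 1 (The Last Train): author_id=4 -> matches Allen
  - book 2 (Quiet Streets): author_id=1 -> matches Adams
  - book 3 (The Blue Door): author_id=NULL, no match -> dropped
  - book 4 (Hollow Hills): author_id=1 -> matches Adams
  - book 5 (The Long Road): author_id=3 -> matches King
  - book 6 (The Glass Key): author_id=4 -> matches Allen
  - book 7 (Midnight Sun): author_id=3 -> matches King
  - book 8 (Silent Waters): author_id=NULL, no match -> dropped
  - book 9 (River Crossing): author_id=3 -> matches King
So 2 of 9 rows are dropped.

SQL:
SELECT a.title, b.name AS author
FROM books a
INNER JOIN authors b ON a.author_id = b.id

Result:
title          | author
---------------+-------
The Last Train | Allen 
Quiet Streets  | Adams 
Hollow Hills   | Adams 
The Long Road  | King  
The Glass Key  | Allen 
Midnight Sun   | King  
River Crossing | King  


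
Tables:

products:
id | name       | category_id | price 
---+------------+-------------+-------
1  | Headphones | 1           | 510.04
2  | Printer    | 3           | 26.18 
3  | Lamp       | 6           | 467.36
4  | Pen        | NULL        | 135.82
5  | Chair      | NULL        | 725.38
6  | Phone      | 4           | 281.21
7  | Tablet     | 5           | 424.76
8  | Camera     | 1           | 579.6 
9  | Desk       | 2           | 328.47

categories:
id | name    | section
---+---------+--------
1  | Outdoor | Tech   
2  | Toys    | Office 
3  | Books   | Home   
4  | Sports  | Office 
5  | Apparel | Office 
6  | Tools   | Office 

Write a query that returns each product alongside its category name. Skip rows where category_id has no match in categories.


INNER JOIN keeps only products rows whose category_id matches an id in categories. Walk through each product:
  - product 1 (Headphones): category_id=1 -> matches Outdoor
  - product 2 (Printer): category_id=3 -> matches Books
  - product 3 (Lamp): category_id=6 -> matches Tools
  - product 4 (Pen): category_id=NULL, no match -> dropped
  - product 5 (Chair): category_id=NULL, no match -> dropped
  - product 6 (Phone): category_id=4 -> matches Sports
  - product 7 (Tablet): category_id=5 -> matches Apparel
  - product 8 (Camera): category_id=1 -> matches Outdoor
  - product 9 (Desk): category_id=2 -> matches Toys
So 2 of 9 rows are dropped.

SQL:
SELECT a.name, b.name AS category
FROM products a
INNER JOIN categories b ON a.category_id = b.id

Result:
name       | category
-----------+---------
Headphones | Outdoor 
Printer    | Books   
Lamp       | Tools   
Phone      | Sports  
Tablet     | Apparel 
Camera     | Outdoor 
Desk       | Toys    


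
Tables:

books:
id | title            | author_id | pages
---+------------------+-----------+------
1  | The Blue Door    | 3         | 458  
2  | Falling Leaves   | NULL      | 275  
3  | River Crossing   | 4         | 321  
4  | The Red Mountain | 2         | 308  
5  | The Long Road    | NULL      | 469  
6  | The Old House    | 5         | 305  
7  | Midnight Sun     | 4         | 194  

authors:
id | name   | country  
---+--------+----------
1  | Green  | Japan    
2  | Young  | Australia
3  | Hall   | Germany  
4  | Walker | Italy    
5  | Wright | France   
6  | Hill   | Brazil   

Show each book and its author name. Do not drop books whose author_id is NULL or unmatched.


LEFT JOIN keeps every row from books (the left table); where author_id has no match in authors, the author columns become NULL. Walk through each book:
  - book 1 (The Blue Door): author_id=3 -> matches Hall
  - book 2 (Falling Leaves): author_id=NULL, no match -> kept with NULL
  - book 3 (River Crossing): author_id=4 -> matches Walker
  - book 4 (The Red Mountain): author_id=2 -> matches Young
  - book 5 (The Long Road): author_id=NULL, no match -> kept with NULL
  - book 6 (The Old House): author_id=5 -> matches Wright
  - book 7 (Midnight Sun): author_id=4 -> matches Walker
All 7 rows appear; 2 have NULL author.

SQL:
SELECT a.title, b.name AS author
FROM books a
LEFT JOIN authors b ON a.author_id = b.id

Result:
title            | author
-----------------+-------
The Blue Door    | Hall  
Falling Leaves   | NULL  
River Crossing   | Walker
The Red Mountain | Young 
The Long Road    | NULL  
The Old House    | Wright
Midnight Sun     | Walker


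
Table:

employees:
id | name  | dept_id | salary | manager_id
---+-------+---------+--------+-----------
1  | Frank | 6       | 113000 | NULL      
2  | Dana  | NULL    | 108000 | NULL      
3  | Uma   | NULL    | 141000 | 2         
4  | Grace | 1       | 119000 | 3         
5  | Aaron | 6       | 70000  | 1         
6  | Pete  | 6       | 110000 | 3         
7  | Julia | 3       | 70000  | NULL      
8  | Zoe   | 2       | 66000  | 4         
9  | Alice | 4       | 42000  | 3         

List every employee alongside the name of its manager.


This is a self-join: employees is joined to a second copy of itself, matching each row's manager_id to another row's id. Use LEFT JOIN so rows with manager_id=NULL are kept.
  - employee 1 (Frank): manager_id=NULL -> NULL
  - employee 2 (Dana): manager_id=NULL -> NULL
  - employee 3 (Uma): manager_id=2 -> Dana
  - employee 4 (Grace): manager_id=3 -> Uma
  - employee 5 (Aaron): manager_id=1 -> Frank
  - employee 6 (Pete): manager_id=3 -> Uma
  - employee 7 (Julia): manager_id=NULL -> NULL
  - employee 8 (Zoe): manager_id=4 -> Grace
  - employee 9 (Alice): manager_id=3 -> Uma

SQL:
SELECT a.name AS item, b.name AS manager
FROM employees a
LEFT JOIN employees b ON a.manager_id = b.id

Result:
item  | manager
------+--------
Frank | NULL   
Dana  | NULL   
Uma   | Dana   
Grace | Uma    
Aaron | Frank  
Pete  | Uma    
Julia | NULL   
Zoe   | Grace  
Alice | Uma    


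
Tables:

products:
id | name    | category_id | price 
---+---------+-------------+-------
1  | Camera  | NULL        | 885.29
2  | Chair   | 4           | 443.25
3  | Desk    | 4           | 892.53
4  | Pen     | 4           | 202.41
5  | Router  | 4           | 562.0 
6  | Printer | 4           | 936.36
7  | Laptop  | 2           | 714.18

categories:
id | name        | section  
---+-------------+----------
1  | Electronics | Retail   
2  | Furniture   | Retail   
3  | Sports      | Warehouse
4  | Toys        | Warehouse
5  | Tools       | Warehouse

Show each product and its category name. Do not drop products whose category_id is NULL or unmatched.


LEFT JOIN keeps every row from products (the left table); where category_id has no match in categories, the category columns become NULL. Walk through each product:
  - product 1 (Camera): category_id=NULL, no match -> kept with NULL
  - product 2 (Chair): category_id=4 -> matches Toys
  - product 3 (Desk): category_id=4 -> matches Toys
  - product 4 (Pen): category_id=4 -> matches Toys
  - product 5 (Router): category_id=4 -> matches Toys
  - product 6 (Printer): category_id=4 -> matches Toys
  - product 7 (Laptop): category_id=2 -> matches Furniture
All 7 rows appear; 1 has NULL category.

SQL:
SELECT a.name, b.name AS category
FROM products a
LEFT JOIN categories b ON a.category_id = b.id

Result:
name    | category 
--------+----------
Camera  | NULL     
Chair   | Toys     
Desk    | Toys     
Pen     | Toys     
Router  | Toys     
Printer | Toys     
Laptop  | Furniture


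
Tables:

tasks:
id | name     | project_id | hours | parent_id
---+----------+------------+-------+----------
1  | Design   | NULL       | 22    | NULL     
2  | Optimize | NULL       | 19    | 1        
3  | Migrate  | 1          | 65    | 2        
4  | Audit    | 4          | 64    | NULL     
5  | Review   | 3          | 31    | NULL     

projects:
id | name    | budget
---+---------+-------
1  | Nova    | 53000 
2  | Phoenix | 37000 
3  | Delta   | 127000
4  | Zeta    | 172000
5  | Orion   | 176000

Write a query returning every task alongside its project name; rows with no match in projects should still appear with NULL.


LEFT JOIN keeps every row from tasks (the left table); where project_id has no match in projects, the project columns become NULL. Walk through each task:
  - task 1 (Design): project_id=NULL, no match -> kept with NULL
  - task 2 (Optimize): project_id=NULL, no match -> kept with NULL
  - task 3 (Migrate): project_id=1 -> matches Nova
  - task 4 (Audit): project_id=4 -> matches Zeta
  - task 5 (Review): project_id=3 -> matches Delta
All 5 rows appear; 2 have NULL project.

SQL:
SELECT a.name, b.name AS project
FROM tasks a
LEFT JOIN projects b ON a.project_id = b.id

Result:
name     | project
---------+--------
Design   | NULL   
Optimize | NULL   
Migrate  | Nova   
Audit    | Zeta   
Review   | Delta  


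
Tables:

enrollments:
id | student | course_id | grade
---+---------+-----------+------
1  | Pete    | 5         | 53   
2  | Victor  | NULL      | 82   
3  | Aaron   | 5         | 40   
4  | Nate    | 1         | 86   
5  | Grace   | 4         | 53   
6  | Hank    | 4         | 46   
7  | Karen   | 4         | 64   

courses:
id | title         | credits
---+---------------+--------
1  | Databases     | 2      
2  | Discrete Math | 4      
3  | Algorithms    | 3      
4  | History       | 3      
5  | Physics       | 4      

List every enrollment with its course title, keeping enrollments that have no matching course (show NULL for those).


LEFT JOIN keeps every row from enrollments (the left table); where course_id has no match in courses, the course columns become NULL. Walk through each enrollment:
  - enrollment 1 (Pete): course_id=5 -> matches Physics
  - enrollment 2 (Victor): course_id=NULL, no match -> kept with NULL
  - enrollment 3 (Aaron): course_id=5 -> matches Physics
  - enrollment 4 (Nate): course_id=1 -> matches Databases
  - enrollment 5 (Grace): course_id=4 -> matches History
  - enrollment 6 (Hank): course_id=4 -> matches History
  - enrollment 7 (Karen): course_id=4 -> matches History
All 7 rows appear; 1 has NULL course.

SQL:
SELECT a.student, b.title AS course
FROM enrollments a
LEFT JOIN courses b ON a.course_id = b.id

Result:
student | course   
--------+----------
Pete    | Physics  
Victor  | NULL     
Aaron   | Physics  
Nate    | Databases
Grace   | History  
Hank    | History  
Karen   | History  


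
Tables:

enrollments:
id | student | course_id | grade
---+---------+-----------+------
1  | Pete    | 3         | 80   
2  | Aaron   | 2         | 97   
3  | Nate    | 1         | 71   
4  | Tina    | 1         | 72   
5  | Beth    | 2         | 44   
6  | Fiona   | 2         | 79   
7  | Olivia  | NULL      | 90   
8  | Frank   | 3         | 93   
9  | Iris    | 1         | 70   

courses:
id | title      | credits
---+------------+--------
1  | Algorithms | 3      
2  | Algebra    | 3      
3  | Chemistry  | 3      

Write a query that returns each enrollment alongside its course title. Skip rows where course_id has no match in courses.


INNER JOIN keeps only enrollments rows whose course_id matches an id in courses. Walk through each enrollment:
  - enrollment 1 (Pete): course_id=3 -> matches Chemistry
  - enrollment 2 (Aaron): course_id=2 -> matches Algebra
  - enrollment 3 (Nate): course_id=1 -> matches Algorithms
  - enrollment 4 (Tina): course_id=1 -> matches Algorithms
  - enrollment 5 (Beth): course_id=2 -> matches Algebra
  - enrollment 6 (Fiona): course_id=2 -> matches Algebra
  - enrollment 7 (Olivia): course_id=NULL, no match -> dropped
  - enrollment 8 (Frank): course_id=3 -> matches Chemistry
  - enrollment 9 (Iris): course_id=1 -> matches Algorithms
So 1 of 9 rows is dropped.

SQL:
SELECT a.student, b.title AS course
FROM enrollments a
INNER JOIN courses b ON a.course_id = b.id

Result:
student | course    
--------+-----------
Pete    | Chemistry 
Aaron   | Algebra   
Nate    | Algorithms
Tina    | Algorithms
Beth    | Algebra   
Fiona   | Algebra   
Frank   | Chemistry 
Iris    | Algorithms


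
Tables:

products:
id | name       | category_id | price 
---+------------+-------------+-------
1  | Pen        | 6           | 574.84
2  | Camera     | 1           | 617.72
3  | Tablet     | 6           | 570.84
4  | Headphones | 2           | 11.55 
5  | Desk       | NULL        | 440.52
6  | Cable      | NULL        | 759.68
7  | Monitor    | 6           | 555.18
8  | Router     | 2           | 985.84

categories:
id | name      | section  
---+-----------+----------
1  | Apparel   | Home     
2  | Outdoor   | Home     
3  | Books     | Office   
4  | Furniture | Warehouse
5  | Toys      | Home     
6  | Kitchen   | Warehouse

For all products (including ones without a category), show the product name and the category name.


LEFT JOIN keeps every row from products (the left table); where category_id has no match in categories, the category columns become NULL. Walk through each product:
  - product 1 (Pen): category_id=6 -> matches Kitchen
  - product 2 (Camera): category_id=1 -> matches Apparel
  - product 3 (Tablet): category_id=6 -> matches Kitchen
  - product 4 (Headphones): category_id=2 -> matches Outdoor
  - product 5 (Desk): category_id=NULL, no match -> kept with NULL
  - product 6 (Cable): category_id=NULL, no match -> kept with NULL
  - product 7 (Monitor): category_id=6 -> matches Kitchen
  - product 8 (Router): category_id=2 -> matches Outdoor
All 8 rows appear; 2 have NULL category.

SQL:
SELECT a.name, b.name AS category
FROM products a
LEFT JOIN categories b ON a.category_id = b.id

Result:
name       | category
-----------+---------
Pen        | Kitchen 
Camera     | Apparel 
Tablet     | Kitchen 
Headphones | Outdoor 
Desk       | NULL    
Cable      | NULL    
Monitor    | Kitchen 
Router     | Outdoor 


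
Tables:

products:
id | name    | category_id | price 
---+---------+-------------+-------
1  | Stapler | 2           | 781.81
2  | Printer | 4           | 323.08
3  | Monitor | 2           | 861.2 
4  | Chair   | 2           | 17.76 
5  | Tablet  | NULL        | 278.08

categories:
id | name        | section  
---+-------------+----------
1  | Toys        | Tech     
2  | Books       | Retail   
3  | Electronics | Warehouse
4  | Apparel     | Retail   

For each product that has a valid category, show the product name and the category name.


INNER JOIN keeps only products rows whose category_id matches an id in categories. Walk through each product:
  - product 1 (Stapler): category_id=2 -> matches Books
  - product 2 (Printer): category_id=4 -> matches Apparel
  - product 3 (Monitor): category_id=2 -> matches Books
  - product 4 (Chair): category_id=2 -> matches Books
  - product 5 (Tablet): category_id=NULL, no match -> dropped
So 1 of 5 rows is dropped.

SQL:
SELECT a.name, b.name AS category
FROM products a
INNER JOIN categories b ON a.category_id = b.id

Result:
name    | category
--------+---------
Stapler | Books   
Printer | Apparel 
Monitor | Books   
Chair   | Books   


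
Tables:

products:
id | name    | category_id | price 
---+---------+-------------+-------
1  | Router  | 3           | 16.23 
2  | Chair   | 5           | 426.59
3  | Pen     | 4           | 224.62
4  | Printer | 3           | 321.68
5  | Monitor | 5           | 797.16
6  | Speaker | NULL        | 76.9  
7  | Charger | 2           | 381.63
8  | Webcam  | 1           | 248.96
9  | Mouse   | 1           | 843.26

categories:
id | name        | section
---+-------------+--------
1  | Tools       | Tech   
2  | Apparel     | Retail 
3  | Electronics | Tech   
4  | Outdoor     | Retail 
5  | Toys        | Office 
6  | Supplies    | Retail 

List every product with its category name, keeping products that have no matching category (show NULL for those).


LEFT JOIN keeps every row from products (the left table); where category_id has no match in categories, the category columns become NULL. Walk through each product:
  - product 1 (Router): category_id=3 -> matches Electronics
  - product 2 (Chair): category_id=5 -> matches Toys
  - product 3 (Pen): category_id=4 -> matches Outdoor
  - product 4 (Printer): category_id=3 -> matches Electronics
  - product 5 (Monitor): category_id=5 -> matches Toys
  - product 6 (Speaker): category_id=NULL, no match -> kept with NULL
  - product 7 (Charger): category_id=2 -> matches Apparel
  - product 8 (Webcam): category_id=1 -> matches Tools
  - product 9 (Mouse): category_id=1 -> matches Tools
All 9 rows appear; 1 has NULL category.

SQL:
SELECT a.name, b.name AS category
FROM products a
LEFT JOIN categories b ON a.category_id = b.id

Result:
name    | category   
--------+------------
Router  | Electronics
Chair   | Toys       
Pen     | Outdoor    
Printer | Electronics
Monitor | Toys       
Speaker | NULL       
Charger | Apparel    
Webcam  | Tools      
Mouse   | Tools      


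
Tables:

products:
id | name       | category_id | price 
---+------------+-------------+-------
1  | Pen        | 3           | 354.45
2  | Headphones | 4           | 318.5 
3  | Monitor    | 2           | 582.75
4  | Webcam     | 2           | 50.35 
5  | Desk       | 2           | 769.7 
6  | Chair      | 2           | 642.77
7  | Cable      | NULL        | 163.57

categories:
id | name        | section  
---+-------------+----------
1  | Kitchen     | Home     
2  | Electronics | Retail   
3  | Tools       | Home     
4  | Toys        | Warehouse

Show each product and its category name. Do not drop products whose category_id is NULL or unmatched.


LEFT JOIN keeps every row from products (the left table); where category_id has no match in categories, the category columns become NULL. Walk through each product:
  - product 1 (Pen): category_id=3 -> matches Tools
  - product 2 (Headphones): category_id=4 -> matches Toys
  - product 3 (Monitor): category_id=2 -> matches Electronics
  - product 4 (Webcam): category_id=2 -> matches Electronics
  - product 5 (Desk): category_id=2 -> matches Electronics
  - product 6 (Chair): category_id=2 -> matches Electronics
  - product 7 (Cable): category_id=NULL, no match -> kept with NULL
All 7 rows appear; 1 has NULL category.

SQL:
SELECT a.name, b.name AS category
FROM products a
LEFT JOIN categories b ON a.category_id = b.id

Result:
name       | category   
-----------+------------
Pen        | Tools      
Headphones | Toys       
Monitor    | Electronics
Webcam     | Electronics
Desk       | Electronics
Chair      | Electronics
Cable      | NULL       


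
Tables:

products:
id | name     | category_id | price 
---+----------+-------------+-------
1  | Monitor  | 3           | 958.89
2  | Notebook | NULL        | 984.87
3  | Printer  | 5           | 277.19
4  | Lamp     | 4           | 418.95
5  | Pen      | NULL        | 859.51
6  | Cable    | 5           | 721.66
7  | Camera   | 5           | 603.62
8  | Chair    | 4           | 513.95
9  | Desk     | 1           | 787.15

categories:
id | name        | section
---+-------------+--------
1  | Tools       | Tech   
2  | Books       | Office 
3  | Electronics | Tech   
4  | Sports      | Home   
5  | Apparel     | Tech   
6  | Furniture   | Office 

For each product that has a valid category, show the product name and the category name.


INNER JOIN keeps only products rows whose category_id matches an id in categories. Walk through each product:
  - product 1 (Monitor): category_id=3 -> matches Electronics
  - product 2 (Notebook): category_id=NULL, no match -> dropped
  - product 3 (Printer): category_id=5 -> matches Apparel
  - product 4 (Lamp): category_id=4 -> matches Sports
  - product 5 (Pen): category_id=NULL, no match -> dropped
  - product 6 (Cable): category_id=5 -> matches Apparel
  - product 7 (Camera): category_id=5 -> matches Apparel
  - product 8 (Chair): category_id=4 -> matches Sports
  - product 9 (Desk): category_id=1 -> matches Tools
So 2 of 9 rows are dropped.

SQL:
SELECT a.name, b.name AS category
FROM products a
INNER JOIN categories b ON a.category_id = b.id

Result:
name    | category   
--------+------------
Monitor | Electronics
Printer | Apparel    
Lamp    | Sports     
Cable   | Apparel    
Camera  | Apparel    
Chair   | Sports     
Desk    | Tools      


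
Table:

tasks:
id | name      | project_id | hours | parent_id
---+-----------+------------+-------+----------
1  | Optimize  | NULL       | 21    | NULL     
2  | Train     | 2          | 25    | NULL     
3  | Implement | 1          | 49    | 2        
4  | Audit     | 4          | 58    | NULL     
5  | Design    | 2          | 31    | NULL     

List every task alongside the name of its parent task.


This is a self-join: tasks is joined to a second copy of itself, matching each row's parent_id to another row's id. Use LEFT JOIN so rows with parent_id=NULL are kept.
  - task 1 (Optimize): parent_id=NULL -> NULL
  - task 2 (Train): parent_id=NULL -> NULL
  - task 3 (Implement): parent_id=2 -> Train
  - task 4 (Audit): parent_id=NULL -> NULL
  - task 5 (Design): parent_id=NULL -> NULL

SQL:
SELECT a.name AS item, b.name AS parent
FROM tasks a
LEFT JOIN tasks b ON a.parent_id = b.id

Result:
item      | parent
----------+-------
Optimize  | NULL  
Train     | NULL  
Implement | Train 
Audit     | NULL  
Design    | NULL  


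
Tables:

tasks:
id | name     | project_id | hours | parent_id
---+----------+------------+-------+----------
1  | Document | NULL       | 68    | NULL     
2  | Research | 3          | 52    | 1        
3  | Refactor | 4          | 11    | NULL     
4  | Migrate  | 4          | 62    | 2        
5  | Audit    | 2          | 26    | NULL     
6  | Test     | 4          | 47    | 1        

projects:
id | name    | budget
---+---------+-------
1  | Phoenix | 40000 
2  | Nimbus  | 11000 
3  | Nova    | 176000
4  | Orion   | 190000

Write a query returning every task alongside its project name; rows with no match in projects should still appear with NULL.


LEFT JOIN keeps every row from tasks (the left table); where project_id has no match in projects, the project columns become NULL. Walk through each task:
  - task 1 (Document): project_id=NULL, no match -> kept with NULL
  - task 2 (Research): project_id=3 -> matches Nova
  - task 3 (Refactor): project_id=4 -> matches Orion
  - task 4 (Migrate): project_id=4 -> matches Orion
  - task 5 (Audit): project_id=2 -> matches Nimbus
  - task 6 (Test): project_id=4 -> matches Orion
All 6 rows appear; 1 has NULL project.

SQL:
SELECT a.name, b.name AS project
FROM tasks a
LEFT JOIN projects b ON a.project_id = b.id

Result:
name     | project
---------+--------
Document | NULL   
Research | Nova   
Refactor | Orion  
Migrate  | Orion  
Audit    | Nimbus 
Test     | Orion  


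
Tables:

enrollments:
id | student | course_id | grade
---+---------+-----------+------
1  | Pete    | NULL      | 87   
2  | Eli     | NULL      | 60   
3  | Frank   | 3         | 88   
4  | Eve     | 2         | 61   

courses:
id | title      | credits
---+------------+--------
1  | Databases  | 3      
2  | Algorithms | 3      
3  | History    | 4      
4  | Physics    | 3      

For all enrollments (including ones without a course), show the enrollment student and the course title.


LEFT JOIN keeps every row from enrollments (the left table); where course_id has no match in courses, the course columns become NULL. Walk through each enrollment:
  - enrollment 1 (Pete): course_id=NULL, no match -> kept with NULL
  - enrollment 2 (Eli): course_id=NULL, no match -> kept with NULL
  - enrollment 3 (Frank): course_id=3 -> matches History
  - enrollment 4 (Eve): course_id=2 -> matches Algorithms
All 4 rows appear; 2 have NULL course.

SQL:
SELECT a.student, b.title AS course
FROM enrollments a
LEFT JOIN courses b ON a.course_id = b.id

Result:
student | course    
--------+-----------
Pete    | NULL      
Eli     | NULL      
Frank   | History   
Eve     | Algorithms


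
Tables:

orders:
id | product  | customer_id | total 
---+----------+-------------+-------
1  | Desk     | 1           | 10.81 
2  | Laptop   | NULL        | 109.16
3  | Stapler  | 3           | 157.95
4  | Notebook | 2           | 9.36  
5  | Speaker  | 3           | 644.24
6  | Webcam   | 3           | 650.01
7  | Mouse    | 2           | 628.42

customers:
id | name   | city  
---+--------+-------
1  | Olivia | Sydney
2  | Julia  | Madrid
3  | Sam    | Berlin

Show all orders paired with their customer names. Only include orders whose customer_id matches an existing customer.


INNER JOIN keeps only orders rows whose customer_id matches an id in customers. Walk through each order:
  - order 1 (Desk): customer_id=1 -> matches Olivia
  - order 2 (Laptop): customer_id=NULL, no match -> dropped
  - order 3 (Stapler): customer_id=3 -> matches Sam
  - order 4 (Notebook): customer_id=2 -> matches Julia
  - order 5 (Speaker): customer_id=3 -> matches Sam
  - order 6 (Webcam): customer_id=3 -> matches Sam
  - order 7 (Mouse): customer_id=2 -> matches Julia
So 1 of 7 rows is dropped.

SQL:
SELECT a.product, b.name AS customer
FROM orders a
INNER JOIN customers b ON a.customer_id = b.id

Result:
product  | customer
---------+---------
Desk     | Olivia  
Stapler  | Sam     
Notebook | Julia   
Speaker  | Sam     
Webcam   | Sam     
Mouse    | Julia   


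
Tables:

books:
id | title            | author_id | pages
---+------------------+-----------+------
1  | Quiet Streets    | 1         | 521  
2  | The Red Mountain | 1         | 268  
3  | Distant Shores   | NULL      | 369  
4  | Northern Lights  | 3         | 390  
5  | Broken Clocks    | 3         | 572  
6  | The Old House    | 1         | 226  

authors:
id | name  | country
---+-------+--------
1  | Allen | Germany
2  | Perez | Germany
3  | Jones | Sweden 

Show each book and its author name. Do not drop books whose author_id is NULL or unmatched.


LEFT JOIN keeps every row from books (the left table); where author_id has no match in authors, the author columns become NULL. Walk through each book:
  - book 1 (Quiet Streets): author_id=1 -> matches Allen
  - book 2 (The Red Mountain): author_id=1 -> matches Allen
  - book 3 (Distant Shores): author_id=NULL, no match -> kept with NULL
  - book 4 (Northern Lights): author_id=3 -> matches Jones
  - book 5 (Broken Clocks): author_id=3 -> matches Jones
  - book 6 (The Old House): author_id=1 -> matches Allen
All 6 rows appear; 1 has NULL author.

SQL:
SELECT a.title, b.name AS author
FROM books a
LEFT JOIN authors b ON a.author_id = b.id

Result:
title            | author
-----------------+-------
Quiet Streets    | Allen 
The Red Mountain | Allen 
Distant Shores   | NULL  
Northern Lights  | Jones 
Broken Clocks    | Jones 
The Old House    | Allen 


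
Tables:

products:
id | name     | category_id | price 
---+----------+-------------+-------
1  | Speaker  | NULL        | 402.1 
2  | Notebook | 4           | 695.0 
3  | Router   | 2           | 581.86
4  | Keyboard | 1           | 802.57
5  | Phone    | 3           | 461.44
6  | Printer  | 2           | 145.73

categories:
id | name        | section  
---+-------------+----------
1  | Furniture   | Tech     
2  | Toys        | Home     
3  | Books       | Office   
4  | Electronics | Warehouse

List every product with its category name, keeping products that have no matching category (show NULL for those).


LEFT JOIN keeps every row from products (the left table); where category_id has no match in categories, the category columns become NULL. Walk through each product:
  - product 1 (Speaker): category_id=NULL, no match -> kept with NULL
  - product 2 (Notebook): category_id=4 -> matches Electronics
  - product 3 (Router): category_id=2 -> matches Toys
  - product 4 (Keyboard): category_id=1 -> matches Furniture
  - product 5 (Phone): category_id=3 -> matches Books
  - product 6 (Printer): category_id=2 -> matches Toys
All 6 rows appear; 1 has NULL category.

SQL:
SELECT a.name, b.name AS category
FROM products a
LEFT JOIN categories b ON a.category_id = b.id

Result:
name     | category   
---------+------------
Speaker  | NULL       
Notebook | Electronics
Router   | Toys       
Keyboard | Furniture  
Phone    | Books      
Printer  | Toys       


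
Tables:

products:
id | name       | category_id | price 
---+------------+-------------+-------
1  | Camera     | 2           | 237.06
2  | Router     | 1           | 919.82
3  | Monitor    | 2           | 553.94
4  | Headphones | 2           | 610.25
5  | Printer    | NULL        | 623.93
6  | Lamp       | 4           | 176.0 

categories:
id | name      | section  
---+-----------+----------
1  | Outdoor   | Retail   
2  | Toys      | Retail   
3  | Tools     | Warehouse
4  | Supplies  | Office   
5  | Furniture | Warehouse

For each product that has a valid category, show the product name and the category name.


INNER JOIN keeps only products rows whose category_id matches an id in categories. Walk through each product:
  - product 1 (Camera): category_id=2 -> matches Toys
  - product 2 (Router): category_id=1 -> matches Outdoor
  - product 3 (Monitor): category_id=2 -> matches Toys
  - product 4 (Headphones): category_id=2 -> matches Toys
  - product 5 (Printer): category_id=NULL, no match -> dropped
  - product 6 (Lamp): category_id=4 -> matches Supplies
So 1 of 6 rows is dropped.

SQL:
SELECT a.name, b.name AS category
FROM products a
INNER JOIN categories b ON a.category_id = b.id

Result:
name       | category
-----------+---------
Camera     | Toys    
Router     | Outdoor 
Monitor    | Toys    
Headphones | Toys    
Lamp       | Supplies
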